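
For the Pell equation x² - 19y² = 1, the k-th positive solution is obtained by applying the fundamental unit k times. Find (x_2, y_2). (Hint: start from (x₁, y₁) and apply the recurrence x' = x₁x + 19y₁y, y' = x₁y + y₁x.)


Step 1: Find the fundamental solution (x₁, y₁) of x² - 19y² = 1.
  Expand √19 as a continued fraction. a₀ = ⌊√19⌋ = 4; iterate m_{k+1} = d_k·a_k − m_k, d_{k+1} = (19 − m_{k+1}²)/d_k, a_{k+1} = ⌊(a₀ + m_{k+1})/d_{k+1}⌋ (starting m₀ = 0, d₀ = 1), with convergents p_k = a_k·p_{k-1} + p_{k-2}, q_k = a_k·q_{k-1} + q_{k-2} (p₋₁ = 1, q₋₁ = 0):
  k = 0: a₀ = 4; p₀/q₀ = 4/1; p₀² − 19·q₀² = 16 − 19 = -3.
  k = 1: m = 4, d = 3, a = ⌊(4 + 4)/3⌋ = 2; p/q = (2·4 + 1)/(2·1 + 0) = 9/2; p² − 19·q² = 81 − 76 = 5.
  k = 2: m = 2, d = 5, a = ⌊(4 + 2)/5⌋ = 1; p/q = (1·9 + 4)/(1·2 + 1) = 13/3; p² − 19·q² = 169 − 171 = -2.
  k = 3: m = 3, d = 2, a = ⌊(4 + 3)/2⌋ = 3; p/q = (3·13 + 9)/(3·3 + 2) = 48/11; p² − 19·q² = 2304 − 2299 = 5.
  k = 4: m = 3, d = 5, a = ⌊(4 + 3)/5⌋ = 1; p/q = (1·48 + 13)/(1·11 + 3) = 61/14; p² − 19·q² = 3721 − 3724 = -3.
  k = 5: m = 2, d = 3, a = ⌊(4 + 2)/3⌋ = 2; p/q = (2·61 + 48)/(2·14 + 11) = 170/39; p² − 19·q² = 28900 − 28899 = 1.
  The first convergent with p² − 19·q² = 1 gives the fundamental solution (x₁, y₁) = (170, 39).
Step 2: Apply the recurrence (x_{n+1}, y_{n+1}) = (x₁x_n + 19y₁y_n, x₁y_n + y₁x_n) repeatedly.
  From (x_1, y_1) = (170, 39): x_2 = 170·170 + 19·39·39 = 57799; y_2 = 170·39 + 39·170 = 13260.
Step 3: Verify x_2² - 19·y_2² = 3340724401 - 3340724400 = 1 (should be 1). ✓

(x_1, y_1) = (170, 39); (x_2, y_2) = (57799, 13260).


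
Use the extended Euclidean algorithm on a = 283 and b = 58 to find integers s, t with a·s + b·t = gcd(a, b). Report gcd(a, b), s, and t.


Euclidean algorithm on (283, 58) — divide until remainder is 0:
  283 = 4 · 58 + 51
  58 = 1 · 51 + 7
  51 = 7 · 7 + 2
  7 = 3 · 2 + 1
  2 = 2 · 1 + 0
gcd(283, 58) = 1.
Track Bezout coefficients alongside the remainders: start with r₀ = 283 = a·1 + b·0 (s = 1, t = 0) and r₁ = 58 = a·0 + b·1 (s = 0, t = 1); each new remainder r_{k+1} = r_{k-1} − q_k·r_k inherits s_{k+1} = s_{k-1} − q_k·s_k, t_{k+1} = t_{k-1} − q_k·t_k, so r_k = a·s_k + b·t_k at every step:
  q = 4: r = 51, s = 1 − 4·0 = 1, t = 0 − 4·1 = -4  (check: 283·1 + 58·(-4) = 51)
  q = 1: r = 7, s = 0 − 1·1 = -1, t = 1 − 1·(-4) = 5  (check: 283·(-1) + 58·5 = 7)
  q = 7: r = 2, s = 1 − 7·(-1) = 8, t = -4 − 7·5 = -39  (check: 283·8 + 58·(-39) = 2)
  q = 3: r = 1, s = -1 − 3·8 = -25, t = 5 − 3·(-39) = 122  (check: 283·(-25) + 58·122 = 1)
The row with r = 1 (the gcd) gives the Bezout coefficients s = -25, t = 122.
Result: 283 · (-25) + 58 · (122) = 1.

gcd(283, 58) = 1; s = -25, t = 122 (check: 283·(-25) + 58·122 = 1).


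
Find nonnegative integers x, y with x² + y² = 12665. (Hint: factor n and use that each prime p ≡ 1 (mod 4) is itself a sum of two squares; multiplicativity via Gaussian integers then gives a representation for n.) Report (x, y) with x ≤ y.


Step 1: Factor n = 12665 = 5 · 17 · 149.
Step 2: Check the mod-4 condition on each prime factor: 5 ≡ 1 (mod 4), exponent 1; 17 ≡ 1 (mod 4), exponent 1; 149 ≡ 1 (mod 4), exponent 1.
All primes ≡ 3 (mod 4) appear to even exponent (or don't appear), so by the two-squares theorem n IS expressible as a sum of two squares.
Step 3: Build a representation. Here n = 5 · 17 · 149 is a product of primes ≡ 1 (mod 4). Each prime p ≡ 1 (mod 4) is itself a sum of two squares; find a² by testing p − a² for a perfect square:
  5: 5 − 1² = 4 = 2² ⇒ 5 = 1² + 2².
  17: 17 − 1² = 16 = 4² ⇒ 17 = 1² + 4².
  149: 149 − 1² = 148, 149 − 2² = 145, 149 − 3² = 140, 149 − 4² = 133, 149 − 5² = 124, 149 − 6² = 113, 149 − 7² = 100 = 10² ⇒ 149 = 7² + 10².
  Combine using the Brahmagupta–Fibonacci identity (a² + b²)(c² + d²) = (ac − bd)² + (ad + bc)² = (ac + bd)² + (ad − bc)²:
  5 · 17 = 85: from (1² + 2²)(1² + 4²), take (1·1 − 2·4, 1·4 + 2·1) = (1 − 8, 4 + 2) = (-7, 6); dropping signs (only squares matter) gives (7, 6); check 7² + 6² = 49 + 36 = 85 ✓.
  85 · 149 = 12665: from (7² + 6²)(7² + 10²), take (7·7 − 6·10, 7·10 + 6·7) = (49 − 60, 70 + 42) = (-11, 112); dropping signs (only squares matter) gives (11, 112); check 11² + 112² = 121 + 12544 = 12665 ✓.
Step 4: Order so x ≤ y and verify: 11² + 112² = 121 + 12544 = 12665 = n. ✓

n = 12665 = 11² + 112² (one valid representation with x ≤ y).


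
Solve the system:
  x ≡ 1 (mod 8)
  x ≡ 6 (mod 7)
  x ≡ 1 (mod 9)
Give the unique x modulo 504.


Moduli 8, 7, 9 are pairwise coprime; by CRT there is a unique solution modulo M = 8 · 7 · 9 = 504.
Solve pairwise, accumulating the modulus:
  Start with x ≡ 1 (mod 8).
  Combine with x ≡ 6 (mod 7): since gcd(8, 7) = 1, we get a unique residue mod 56.
    Write x = 1 + 8·t and substitute into x ≡ 6 (mod 7): 8·t ≡ 6 − 1 = 5 (mod 7).
    Reduce coefficients mod 7: 1·t ≡ 5 (mod 7).
    So t ≡ 5 (mod 7).
    Then x = 1 + 8·5 = 41, valid modulo lcm(8, 7) = 56: x ≡ 41 (mod 56).
  Combine with x ≡ 1 (mod 9): since gcd(56, 9) = 1, we get a unique residue mod 504.
    Write x = 41 + 56·t and substitute into x ≡ 1 (mod 9): 56·t ≡ 1 − 41 = -40 (mod 9).
    Reduce coefficients mod 9: 2·t ≡ 5 (mod 9).
    The inverse of 2 mod 9 is 5 (since 2·5 = 10 = 1·9 + 1), so t ≡ 5·5 = 25 ≡ 7 (mod 9).
    Then x = 41 + 56·7 = 433, valid modulo lcm(56, 9) = 504: x ≡ 433 (mod 504).
Verify: 433 mod 8 = 1 ✓, 433 mod 7 = 6 ✓, 433 mod 9 = 1 ✓.

x ≡ 433 (mod 504).


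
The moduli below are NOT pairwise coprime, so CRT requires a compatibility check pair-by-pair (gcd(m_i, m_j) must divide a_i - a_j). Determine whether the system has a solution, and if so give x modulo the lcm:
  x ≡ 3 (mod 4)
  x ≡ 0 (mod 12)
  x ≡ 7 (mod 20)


Moduli 4, 12, 20 are not pairwise coprime, so CRT works modulo lcm(m_i) when all pairwise compatibility conditions hold.
Pairwise compatibility: gcd(m_i, m_j) must divide a_i - a_j for every pair.
Merge one congruence at a time:
  Start: x ≡ 3 (mod 4).
  Combine with x ≡ 0 (mod 12): gcd(4, 12) = 4, and 0 - 3 = -3 is NOT divisible by 4.
    ⇒ system is inconsistent (no integer solution).

No solution (the system is inconsistent).


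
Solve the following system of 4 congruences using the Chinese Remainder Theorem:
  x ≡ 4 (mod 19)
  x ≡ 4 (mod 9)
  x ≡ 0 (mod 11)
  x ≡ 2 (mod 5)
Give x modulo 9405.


Product of moduli M = 19 · 9 · 11 · 5 = 9405.
Merge one congruence at a time:
  Start: x ≡ 4 (mod 19).
  Combine with x ≡ 4 (mod 9); new modulus lcm = 171.
    Write x = 4 + 19·t and substitute into x ≡ 4 (mod 9): 19·t ≡ 4 − 4 = 0 (mod 9).
    Reduce coefficients mod 9: 1·t ≡ 0 (mod 9).
    So t ≡ 0 (mod 9).
    Then x = 4 + 19·0 = 4, valid modulo lcm(19, 9) = 171: x ≡ 4 (mod 171).
  Combine with x ≡ 0 (mod 11); new modulus lcm = 1881.
    Write x = 4 + 171·t and substitute into x ≡ 0 (mod 11): 171·t ≡ 0 − 4 = -4 (mod 11).
    Reduce coefficients mod 11: 6·t ≡ 7 (mod 11).
    The inverse of 6 mod 11 is 2 (since 6·2 = 12 = 1·11 + 1), so t ≡ 2·7 = 14 ≡ 3 (mod 11).
    Then x = 4 + 171·3 = 517, valid modulo lcm(171, 11) = 1881: x ≡ 517 (mod 1881).
  Combine with x ≡ 2 (mod 5); new modulus lcm = 9405.
    Write x = 517 + 1881·t and substitute into x ≡ 2 (mod 5): 1881·t ≡ 2 − 517 = -515 (mod 5).
    Reduce coefficients mod 5: 1·t ≡ 0 (mod 5).
    So t ≡ 0 (mod 5).
    Then x = 517 + 1881·0 = 517, valid modulo lcm(1881, 5) = 9405: x ≡ 517 (mod 9405).
Verify against each original: 517 mod 19 = 4, 517 mod 9 = 4, 517 mod 11 = 0, 517 mod 5 = 2.

x ≡ 517 (mod 9405).


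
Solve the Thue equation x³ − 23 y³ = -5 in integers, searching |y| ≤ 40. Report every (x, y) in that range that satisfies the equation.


The equation is x³ - 23y³ = -5. For fixed y, x³ = 23·y³ − 5, so a solution requires the RHS to be a perfect cube.
Strategy: iterate y from -40 to 40, compute RHS = 23·y³ − 5, and check whether it is a (positive or negative) perfect cube.
Check small values of y:
  y = 0: RHS = -5 is not a perfect cube.
  y = 1: RHS = 18 is not a perfect cube.
  y = -1: RHS = -28 is not a perfect cube.
  y = 2: RHS = 179 is not a perfect cube.
  y = -2: RHS = -189 is not a perfect cube.
  y = 3: RHS = 616 is not a perfect cube.
  y = -3: RHS = -626 is not a perfect cube.
Continuing the search up to |y| = 40 finds no solutions either.
No (x, y) in the scanned range satisfies the equation.

No integer solutions with |y| ≤ 40.


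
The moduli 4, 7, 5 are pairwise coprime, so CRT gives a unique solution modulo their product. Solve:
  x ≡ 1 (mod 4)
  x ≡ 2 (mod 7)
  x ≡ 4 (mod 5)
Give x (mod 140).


Moduli 4, 7, 5 are pairwise coprime; by CRT there is a unique solution modulo M = 4 · 7 · 5 = 140.
Solve pairwise, accumulating the modulus:
  Start with x ≡ 1 (mod 4).
  Combine with x ≡ 2 (mod 7): since gcd(4, 7) = 1, we get a unique residue mod 28.
    Write x = 1 + 4·t and substitute into x ≡ 2 (mod 7): 4·t ≡ 2 − 1 = 1 (mod 7).
    The inverse of 4 mod 7 is 2 (since 4·2 = 8 = 1·7 + 1), so t ≡ 2·1 = 2 ≡ 2 (mod 7).
    Then x = 1 + 4·2 = 9, valid modulo lcm(4, 7) = 28: x ≡ 9 (mod 28).
  Combine with x ≡ 4 (mod 5): since gcd(28, 5) = 1, we get a unique residue mod 140.
    Write x = 9 + 28·t and substitute into x ≡ 4 (mod 5): 28·t ≡ 4 − 9 = -5 (mod 5).
    Reduce coefficients mod 5: 3·t ≡ 0 (mod 5).
    The inverse of 3 mod 5 is 2 (since 3·2 = 6 = 1·5 + 1), so t ≡ 2·0 = 0 ≡ 0 (mod 5).
    Then x = 9 + 28·0 = 9, valid modulo lcm(28, 5) = 140: x ≡ 9 (mod 140).
Verify: 9 mod 4 = 1 ✓, 9 mod 7 = 2 ✓, 9 mod 5 = 4 ✓.

x ≡ 9 (mod 140).


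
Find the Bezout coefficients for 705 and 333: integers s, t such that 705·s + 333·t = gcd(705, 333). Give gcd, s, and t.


Euclidean algorithm on (705, 333) — divide until remainder is 0:
  705 = 2 · 333 + 39
  333 = 8 · 39 + 21
  39 = 1 · 21 + 18
  21 = 1 · 18 + 3
  18 = 6 · 3 + 0
gcd(705, 333) = 3.
Track Bezout coefficients alongside the remainders: start with r₀ = 705 = a·1 + b·0 (s = 1, t = 0) and r₁ = 333 = a·0 + b·1 (s = 0, t = 1); each new remainder r_{k+1} = r_{k-1} − q_k·r_k inherits s_{k+1} = s_{k-1} − q_k·s_k, t_{k+1} = t_{k-1} − q_k·t_k, so r_k = a·s_k + b·t_k at every step:
  q = 2: r = 39, s = 1 − 2·0 = 1, t = 0 − 2·1 = -2  (check: 705·1 + 333·(-2) = 39)
  q = 8: r = 21, s = 0 − 8·1 = -8, t = 1 − 8·(-2) = 17  (check: 705·(-8) + 333·17 = 21)
  q = 1: r = 18, s = 1 − 1·(-8) = 9, t = -2 − 1·17 = -19  (check: 705·9 + 333·(-19) = 18)
  q = 1: r = 3, s = -8 − 1·9 = -17, t = 17 − 1·(-19) = 36  (check: 705·(-17) + 333·36 = 3)
The row with r = 3 (the gcd) gives the Bezout coefficients s = -17, t = 36.
Result: 705 · (-17) + 333 · (36) = 3.

gcd(705, 333) = 3; s = -17, t = 36 (check: 705·(-17) + 333·36 = 3).


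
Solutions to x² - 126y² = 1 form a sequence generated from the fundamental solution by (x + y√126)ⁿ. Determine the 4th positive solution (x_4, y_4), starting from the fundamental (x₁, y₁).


Step 1: Find the fundamental solution (x₁, y₁) of x² - 126y² = 1.
  Expand √126 as a continued fraction. a₀ = ⌊√126⌋ = 11; iterate m_{k+1} = d_k·a_k − m_k, d_{k+1} = (126 − m_{k+1}²)/d_k, a_{k+1} = ⌊(a₀ + m_{k+1})/d_{k+1}⌋ (starting m₀ = 0, d₀ = 1), with convergents p_k = a_k·p_{k-1} + p_{k-2}, q_k = a_k·q_{k-1} + q_{k-2} (p₋₁ = 1, q₋₁ = 0):
  k = 0: a₀ = 11; p₀/q₀ = 11/1; p₀² − 126·q₀² = 121 − 126 = -5.
  k = 1: m = 11, d = 5, a = ⌊(11 + 11)/5⌋ = 4; p/q = (4·11 + 1)/(4·1 + 0) = 45/4; p² − 126·q² = 2025 − 2016 = 9.
  k = 2: m = 9, d = 9, a = ⌊(11 + 9)/9⌋ = 2; p/q = (2·45 + 11)/(2·4 + 1) = 101/9; p² − 126·q² = 10201 − 10206 = -5.
  k = 3: m = 9, d = 5, a = ⌊(11 + 9)/5⌋ = 4; p/q = (4·101 + 45)/(4·9 + 4) = 449/40; p² − 126·q² = 201601 − 201600 = 1.
  The first convergent with p² − 126·q² = 1 gives the fundamental solution (x₁, y₁) = (449, 40).
Step 2: Apply the recurrence (x_{n+1}, y_{n+1}) = (x₁x_n + 126y₁y_n, x₁y_n + y₁x_n) repeatedly.
  From (x_1, y_1) = (449, 40): x_2 = 449·449 + 126·40·40 = 403201; y_2 = 449·40 + 40·449 = 35920.
  From (x_2, y_2) = (403201, 35920): x_3 = 449·403201 + 126·40·35920 = 362074049; y_3 = 449·35920 + 40·403201 = 32256120.
  From (x_3, y_3) = (362074049, 32256120): x_4 = 449·362074049 + 126·40·32256120 = 325142092801; y_4 = 449·32256120 + 40·362074049 = 28965959840.
Step 3: Verify x_4² - 126·y_4² = 105717380511014096025601 - 105717380511014096025600 = 1 (should be 1). ✓

(x_1, y_1) = (449, 40); (x_4, y_4) = (325142092801, 28965959840).


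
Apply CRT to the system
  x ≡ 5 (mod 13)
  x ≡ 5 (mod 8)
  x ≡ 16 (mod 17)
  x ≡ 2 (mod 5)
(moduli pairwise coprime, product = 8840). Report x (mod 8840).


Product of moduli M = 13 · 8 · 17 · 5 = 8840.
Merge one congruence at a time:
  Start: x ≡ 5 (mod 13).
  Combine with x ≡ 5 (mod 8); new modulus lcm = 104.
    Write x = 5 + 13·t and substitute into x ≡ 5 (mod 8): 13·t ≡ 5 − 5 = 0 (mod 8).
    Reduce coefficients mod 8: 5·t ≡ 0 (mod 8).
    The inverse of 5 mod 8 is 5 (since 5·5 = 25 = 3·8 + 1), so t ≡ 5·0 = 0 ≡ 0 (mod 8).
    Then x = 5 + 13·0 = 5, valid modulo lcm(13, 8) = 104: x ≡ 5 (mod 104).
  Combine with x ≡ 16 (mod 17); new modulus lcm = 1768.
    Write x = 5 + 104·t and substitute into x ≡ 16 (mod 17): 104·t ≡ 16 − 5 = 11 (mod 17).
    Reduce coefficients mod 17: 2·t ≡ 11 (mod 17).
    The inverse of 2 mod 17 is 9 (since 2·9 = 18 = 1·17 + 1), so t ≡ 9·11 = 99 ≡ 14 (mod 17).
    Then x = 5 + 104·14 = 1461, valid modulo lcm(104, 17) = 1768: x ≡ 1461 (mod 1768).
  Combine with x ≡ 2 (mod 5); new modulus lcm = 8840.
    Write x = 1461 + 1768·t and substitute into x ≡ 2 (mod 5): 1768·t ≡ 2 − 1461 = -1459 (mod 5).
    Reduce coefficients mod 5: 3·t ≡ 1 (mod 5).
    The inverse of 3 mod 5 is 2 (since 3·2 = 6 = 1·5 + 1), so t ≡ 2·1 = 2 ≡ 2 (mod 5).
    Then x = 1461 + 1768·2 = 4997, valid modulo lcm(1768, 5) = 8840: x ≡ 4997 (mod 8840).
Verify against each original: 4997 mod 13 = 5, 4997 mod 8 = 5, 4997 mod 17 = 16, 4997 mod 5 = 2.

x ≡ 4997 (mod 8840).


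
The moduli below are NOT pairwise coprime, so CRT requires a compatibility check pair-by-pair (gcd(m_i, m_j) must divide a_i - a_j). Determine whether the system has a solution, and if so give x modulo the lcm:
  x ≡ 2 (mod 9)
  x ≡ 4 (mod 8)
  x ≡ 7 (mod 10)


Moduli 9, 8, 10 are not pairwise coprime, so CRT works modulo lcm(m_i) when all pairwise compatibility conditions hold.
Pairwise compatibility: gcd(m_i, m_j) must divide a_i - a_j for every pair.
Merge one congruence at a time:
  Start: x ≡ 2 (mod 9).
  Combine with x ≡ 4 (mod 8): gcd(9, 8) = 1; 4 - 2 = 2, which IS divisible by 1, so compatible.
    Write x = 2 + 9·t and substitute into x ≡ 4 (mod 8): 9·t ≡ 4 − 2 = 2 (mod 8).
    Reduce coefficients mod 8: 1·t ≡ 2 (mod 8).
    So t ≡ 2 (mod 8).
    Then x = 2 + 9·2 = 20, valid modulo lcm(9, 8) = 72: x ≡ 20 (mod 72).
  Combine with x ≡ 7 (mod 10): gcd(72, 10) = 2, and 7 - 20 = -13 is NOT divisible by 2.
    ⇒ system is inconsistent (no integer solution).

No solution (the system is inconsistent).


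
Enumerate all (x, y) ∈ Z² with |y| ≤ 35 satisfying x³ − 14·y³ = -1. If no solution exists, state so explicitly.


The equation is x³ - 14y³ = -1. For fixed y, x³ = 14·y³ − 1, so a solution requires the RHS to be a perfect cube.
Strategy: iterate y from -35 to 35, compute RHS = 14·y³ − 1, and check whether it is a (positive or negative) perfect cube.
Check small values of y:
  y = 0: RHS = -1 = (-1)³ ⇒ x = -1 works.
  y = 1: RHS = 13 is not a perfect cube.
  y = -1: RHS = -15 is not a perfect cube.
  y = 2: RHS = 111 is not a perfect cube.
  y = -2: RHS = -113 is not a perfect cube.
  y = 3: RHS = 377 is not a perfect cube.
  y = -3: RHS = -379 is not a perfect cube.
Continuing the search up to |y| = 35 finds no further solutions beyond those listed.
Collected solutions: (-1, 0).

Solutions (with |y| ≤ 35): (-1, 0).


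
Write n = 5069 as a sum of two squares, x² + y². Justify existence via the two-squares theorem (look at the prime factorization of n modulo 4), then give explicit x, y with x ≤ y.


Step 1: Factor n = 5069 = 37 · 137.
Step 2: Check the mod-4 condition on each prime factor: 37 ≡ 1 (mod 4), exponent 1; 137 ≡ 1 (mod 4), exponent 1.
All primes ≡ 3 (mod 4) appear to even exponent (or don't appear), so by the two-squares theorem n IS expressible as a sum of two squares.
Step 3: Build a representation. Here n = 37 · 137 is a product of primes ≡ 1 (mod 4). Each prime p ≡ 1 (mod 4) is itself a sum of two squares; find a² by testing p − a² for a perfect square:
  37: 37 − 1² = 36 = 6² ⇒ 37 = 1² + 6².
  137: 137 − 1² = 136, 137 − 2² = 133, 137 − 3² = 128, 137 − 4² = 121 = 11² ⇒ 137 = 4² + 11².
  Combine using the Brahmagupta–Fibonacci identity (a² + b²)(c² + d²) = (ac − bd)² + (ad + bc)² = (ac + bd)² + (ad − bc)²:
  37 · 137 = 5069: from (1² + 6²)(4² + 11²), take (1·4 − 6·11, 1·11 + 6·4) = (4 − 66, 11 + 24) = (-62, 35); dropping signs (only squares matter) gives (62, 35); check 62² + 35² = 3844 + 1225 = 5069 ✓.
Step 4: Order so x ≤ y and verify: 35² + 62² = 1225 + 3844 = 5069 = n. ✓

n = 5069 = 35² + 62² (one valid representation with x ≤ y).


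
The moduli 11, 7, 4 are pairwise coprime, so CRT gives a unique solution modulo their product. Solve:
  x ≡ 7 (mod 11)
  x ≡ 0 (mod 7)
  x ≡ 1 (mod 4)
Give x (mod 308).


Moduli 11, 7, 4 are pairwise coprime; by CRT there is a unique solution modulo M = 11 · 7 · 4 = 308.
Solve pairwise, accumulating the modulus:
  Start with x ≡ 7 (mod 11).
  Combine with x ≡ 0 (mod 7): since gcd(11, 7) = 1, we get a unique residue mod 77.
    Write x = 7 + 11·t and substitute into x ≡ 0 (mod 7): 11·t ≡ 0 − 7 = -7 (mod 7).
    Reduce coefficients mod 7: 4·t ≡ 0 (mod 7).
    The inverse of 4 mod 7 is 2 (since 4·2 = 8 = 1·7 + 1), so t ≡ 2·0 = 0 ≡ 0 (mod 7).
    Then x = 7 + 11·0 = 7, valid modulo lcm(11, 7) = 77: x ≡ 7 (mod 77).
  Combine with x ≡ 1 (mod 4): since gcd(77, 4) = 1, we get a unique residue mod 308.
    Write x = 7 + 77·t and substitute into x ≡ 1 (mod 4): 77·t ≡ 1 − 7 = -6 (mod 4).
    Reduce coefficients mod 4: 1·t ≡ 2 (mod 4).
    So t ≡ 2 (mod 4).
    Then x = 7 + 77·2 = 161, valid modulo lcm(77, 4) = 308: x ≡ 161 (mod 308).
Verify: 161 mod 11 = 7 ✓, 161 mod 7 = 0 ✓, 161 mod 4 = 1 ✓.

x ≡ 161 (mod 308).


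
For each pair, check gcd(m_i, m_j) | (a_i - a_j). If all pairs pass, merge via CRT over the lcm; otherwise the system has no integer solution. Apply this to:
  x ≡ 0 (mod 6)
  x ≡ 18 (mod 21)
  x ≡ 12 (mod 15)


Moduli 6, 21, 15 are not pairwise coprime, so CRT works modulo lcm(m_i) when all pairwise compatibility conditions hold.
Pairwise compatibility: gcd(m_i, m_j) must divide a_i - a_j for every pair.
Merge one congruence at a time:
  Start: x ≡ 0 (mod 6).
  Combine with x ≡ 18 (mod 21): gcd(6, 21) = 3; 18 - 0 = 18, which IS divisible by 3, so compatible.
    Write x = 0 + 6·t and substitute into x ≡ 18 (mod 21): 6·t ≡ 18 − 0 = 18 (mod 21).
    Divide the congruence (and modulus) by g = 3: 2·t ≡ 6 (mod 7).
    The inverse of 2 mod 7 is 4 (since 2·4 = 8 = 1·7 + 1), so t ≡ 4·6 = 24 ≡ 3 (mod 7).
    Then x = 0 + 6·3 = 18, valid modulo lcm(6, 21) = 42: x ≡ 18 (mod 42).
  Combine with x ≡ 12 (mod 15): gcd(42, 15) = 3; 12 - 18 = -6, which IS divisible by 3, so compatible.
    Write x = 18 + 42·t and substitute into x ≡ 12 (mod 15): 42·t ≡ 12 − 18 = -6 (mod 15).
    Divide the congruence (and modulus) by g = 3: 14·t ≡ -2 (mod 5).
    Reduce coefficients mod 5: 4·t ≡ 3 (mod 5).
    The inverse of 4 mod 5 is 4 (since 4·4 = 16 = 3·5 + 1), so t ≡ 4·3 = 12 ≡ 2 (mod 5).
    Then x = 18 + 42·2 = 102, valid modulo lcm(42, 15) = 210: x ≡ 102 (mod 210).
Verify: 102 mod 6 = 0, 102 mod 21 = 18, 102 mod 15 = 12.

x ≡ 102 (mod 210).


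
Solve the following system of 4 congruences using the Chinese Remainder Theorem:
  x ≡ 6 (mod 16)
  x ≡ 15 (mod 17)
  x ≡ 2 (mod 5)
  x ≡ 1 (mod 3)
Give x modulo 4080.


Product of moduli M = 16 · 17 · 5 · 3 = 4080.
Merge one congruence at a time:
  Start: x ≡ 6 (mod 16).
  Combine with x ≡ 15 (mod 17); new modulus lcm = 272.
    Write x = 6 + 16·t and substitute into x ≡ 15 (mod 17): 16·t ≡ 15 − 6 = 9 (mod 17).
    The inverse of 16 mod 17 is 16 (since 16·16 = 256 = 15·17 + 1), so t ≡ 16·9 = 144 ≡ 8 (mod 17).
    Then x = 6 + 16·8 = 134, valid modulo lcm(16, 17) = 272: x ≡ 134 (mod 272).
  Combine with x ≡ 2 (mod 5); new modulus lcm = 1360.
    Write x = 134 + 272·t and substitute into x ≡ 2 (mod 5): 272·t ≡ 2 − 134 = -132 (mod 5).
    Reduce coefficients mod 5: 2·t ≡ 3 (mod 5).
    The inverse of 2 mod 5 is 3 (since 2·3 = 6 = 1·5 + 1), so t ≡ 3·3 = 9 ≡ 4 (mod 5).
    Then x = 134 + 272·4 = 1222, valid modulo lcm(272, 5) = 1360: x ≡ 1222 (mod 1360).
  Combine with x ≡ 1 (mod 3); new modulus lcm = 4080.
    Write x = 1222 + 1360·t and substitute into x ≡ 1 (mod 3): 1360·t ≡ 1 − 1222 = -1221 (mod 3).
    Reduce coefficients mod 3: 1·t ≡ 0 (mod 3).
    So t ≡ 0 (mod 3).
    Then x = 1222 + 1360·0 = 1222, valid modulo lcm(1360, 3) = 4080: x ≡ 1222 (mod 4080).
Verify against each original: 1222 mod 16 = 6, 1222 mod 17 = 15, 1222 mod 5 = 2, 1222 mod 3 = 1.

x ≡ 1222 (mod 4080).


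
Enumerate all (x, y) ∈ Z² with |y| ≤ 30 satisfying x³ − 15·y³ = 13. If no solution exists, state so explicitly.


The equation is x³ - 15y³ = 13. For fixed y, x³ = 15·y³ + 13, so a solution requires the RHS to be a perfect cube.
Strategy: iterate y from -30 to 30, compute RHS = 15·y³ + 13, and check whether it is a (positive or negative) perfect cube.
Check small values of y:
  y = 0: RHS = 13 is not a perfect cube.
  y = 1: RHS = 28 is not a perfect cube.
  y = -1: RHS = -2 is not a perfect cube.
  y = 2: RHS = 133 is not a perfect cube.
  y = -2: RHS = -107 is not a perfect cube.
  y = 3: RHS = 418 is not a perfect cube.
  y = -3: RHS = -392 is not a perfect cube.
Continuing the search up to |y| = 30 finds no solutions either.
No (x, y) in the scanned range satisfies the equation.

No integer solutions with |y| ≤ 30.


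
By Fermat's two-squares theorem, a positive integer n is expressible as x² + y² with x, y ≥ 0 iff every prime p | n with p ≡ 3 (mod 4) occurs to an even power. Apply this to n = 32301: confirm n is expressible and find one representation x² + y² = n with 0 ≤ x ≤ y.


Step 1: Factor n = 32301 = 3^2 · 37 · 97.
Step 2: Check the mod-4 condition on each prime factor: 3 ≡ 3 (mod 4), exponent 2 (must be even); 37 ≡ 1 (mod 4), exponent 1; 97 ≡ 1 (mod 4), exponent 1.
All primes ≡ 3 (mod 4) appear to even exponent (or don't appear), so by the two-squares theorem n IS expressible as a sum of two squares.
Step 3: Build a representation. Group n = k² · m with k = 3 and m = 37 · 97 = 3589 (a product of primes ≡ 1 (mod 4)); a representation of m scales to one of n via (k·x)² + (k·y)² = k²(x² + y²). Each prime p ≡ 1 (mod 4) is itself a sum of two squares; find a² by testing p − a² for a perfect square:
  37: 37 − 1² = 36 = 6² ⇒ 37 = 1² + 6².
  97: 97 − 1² = 96, 97 − 2² = 93, 97 − 3² = 88, 97 − 4² = 81 = 9² ⇒ 97 = 4² + 9².
  Combine using the Brahmagupta–Fibonacci identity (a² + b²)(c² + d²) = (ac − bd)² + (ad + bc)² = (ac + bd)² + (ad − bc)²:
  37 · 97 = 3589: from (1² + 6²)(4² + 9²), take (1·4 − 6·9, 1·9 + 6·4) = (4 − 54, 9 + 24) = (-50, 33); dropping signs (only squares matter) gives (50, 33); check 50² + 33² = 2500 + 1089 = 3589 ✓.
  Scale by k = 3: (3·50, 3·33) = (150, 99).
Step 4: Order so x ≤ y and verify: 99² + 150² = 9801 + 22500 = 32301 = n. ✓

n = 32301 = 99² + 150² (one valid representation with x ≤ y).


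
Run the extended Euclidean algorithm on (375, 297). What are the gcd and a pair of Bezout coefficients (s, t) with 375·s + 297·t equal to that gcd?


Euclidean algorithm on (375, 297) — divide until remainder is 0:
  375 = 1 · 297 + 78
  297 = 3 · 78 + 63
  78 = 1 · 63 + 15
  63 = 4 · 15 + 3
  15 = 5 · 3 + 0
gcd(375, 297) = 3.
Track Bezout coefficients alongside the remainders: start with r₀ = 375 = a·1 + b·0 (s = 1, t = 0) and r₁ = 297 = a·0 + b·1 (s = 0, t = 1); each new remainder r_{k+1} = r_{k-1} − q_k·r_k inherits s_{k+1} = s_{k-1} − q_k·s_k, t_{k+1} = t_{k-1} − q_k·t_k, so r_k = a·s_k + b·t_k at every step:
  q = 1: r = 78, s = 1 − 1·0 = 1, t = 0 − 1·1 = -1  (check: 375·1 + 297·(-1) = 78)
  q = 3: r = 63, s = 0 − 3·1 = -3, t = 1 − 3·(-1) = 4  (check: 375·(-3) + 297·4 = 63)
  q = 1: r = 15, s = 1 − 1·(-3) = 4, t = -1 − 1·4 = -5  (check: 375·4 + 297·(-5) = 15)
  q = 4: r = 3, s = -3 − 4·4 = -19, t = 4 − 4·(-5) = 24  (check: 375·(-19) + 297·24 = 3)
The row with r = 3 (the gcd) gives the Bezout coefficients s = -19, t = 24.
Result: 375 · (-19) + 297 · (24) = 3.

gcd(375, 297) = 3; s = -19, t = 24 (check: 375·(-19) + 297·24 = 3).


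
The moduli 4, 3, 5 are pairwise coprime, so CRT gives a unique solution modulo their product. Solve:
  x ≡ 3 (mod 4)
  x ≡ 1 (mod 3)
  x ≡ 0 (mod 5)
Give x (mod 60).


Moduli 4, 3, 5 are pairwise coprime; by CRT there is a unique solution modulo M = 4 · 3 · 5 = 60.
Solve pairwise, accumulating the modulus:
  Start with x ≡ 3 (mod 4).
  Combine with x ≡ 1 (mod 3): since gcd(4, 3) = 1, we get a unique residue mod 12.
    Write x = 3 + 4·t and substitute into x ≡ 1 (mod 3): 4·t ≡ 1 − 3 = -2 (mod 3).
    Reduce coefficients mod 3: 1·t ≡ 1 (mod 3).
    So t ≡ 1 (mod 3).
    Then x = 3 + 4·1 = 7, valid modulo lcm(4, 3) = 12: x ≡ 7 (mod 12).
  Combine with x ≡ 0 (mod 5): since gcd(12, 5) = 1, we get a unique residue mod 60.
    Write x = 7 + 12·t and substitute into x ≡ 0 (mod 5): 12·t ≡ 0 − 7 = -7 (mod 5).
    Reduce coefficients mod 5: 2·t ≡ 3 (mod 5).
    The inverse of 2 mod 5 is 3 (since 2·3 = 6 = 1·5 + 1), so t ≡ 3·3 = 9 ≡ 4 (mod 5).
    Then x = 7 + 12·4 = 55, valid modulo lcm(12, 5) = 60: x ≡ 55 (mod 60).
Verify: 55 mod 4 = 3 ✓, 55 mod 3 = 1 ✓, 55 mod 5 = 0 ✓.

x ≡ 55 (mod 60).


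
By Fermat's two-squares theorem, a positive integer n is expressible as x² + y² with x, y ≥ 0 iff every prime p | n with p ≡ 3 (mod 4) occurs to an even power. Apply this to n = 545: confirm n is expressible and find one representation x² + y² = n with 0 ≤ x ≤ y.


Step 1: Factor n = 545 = 5 · 109.
Step 2: Check the mod-4 condition on each prime factor: 5 ≡ 1 (mod 4), exponent 1; 109 ≡ 1 (mod 4), exponent 1.
All primes ≡ 3 (mod 4) appear to even exponent (or don't appear), so by the two-squares theorem n IS expressible as a sum of two squares.
Step 3: Build a representation. Here n = 5 · 109 is a product of primes ≡ 1 (mod 4). Each prime p ≡ 1 (mod 4) is itself a sum of two squares; find a² by testing p − a² for a perfect square:
  5: 5 − 1² = 4 = 2² ⇒ 5 = 1² + 2².
  109: 109 − 1² = 108, 109 − 2² = 105, 109 − 3² = 100 = 10² ⇒ 109 = 3² + 10².
  Combine using the Brahmagupta–Fibonacci identity (a² + b²)(c² + d²) = (ac − bd)² + (ad + bc)² = (ac + bd)² + (ad − bc)²:
  5 · 109 = 545: from (1² + 2²)(3² + 10²), take (1·3 − 2·10, 1·10 + 2·3) = (3 − 20, 10 + 6) = (-17, 16); dropping signs (only squares matter) gives (17, 16); check 17² + 16² = 289 + 256 = 545 ✓.
Step 4: Order so x ≤ y and verify: 16² + 17² = 256 + 289 = 545 = n. ✓

n = 545 = 16² + 17² (one valid representation with x ≤ y).


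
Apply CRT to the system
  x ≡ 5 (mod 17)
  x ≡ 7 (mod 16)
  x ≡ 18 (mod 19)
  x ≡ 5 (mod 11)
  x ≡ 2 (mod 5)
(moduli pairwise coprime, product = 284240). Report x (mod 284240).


Product of moduli M = 17 · 16 · 19 · 11 · 5 = 284240.
Merge one congruence at a time:
  Start: x ≡ 5 (mod 17).
  Combine with x ≡ 7 (mod 16); new modulus lcm = 272.
    Write x = 5 + 17·t and substitute into x ≡ 7 (mod 16): 17·t ≡ 7 − 5 = 2 (mod 16).
    Reduce coefficients mod 16: 1·t ≡ 2 (mod 16).
    So t ≡ 2 (mod 16).
    Then x = 5 + 17·2 = 39, valid modulo lcm(17, 16) = 272: x ≡ 39 (mod 272).
  Combine with x ≡ 18 (mod 19); new modulus lcm = 5168.
    Write x = 39 + 272·t and substitute into x ≡ 18 (mod 19): 272·t ≡ 18 − 39 = -21 (mod 19).
    Reduce coefficients mod 19: 6·t ≡ 17 (mod 19).
    The inverse of 6 mod 19 is 16 (since 6·16 = 96 = 5·19 + 1), so t ≡ 16·17 = 272 ≡ 6 (mod 19).
    Then x = 39 + 272·6 = 1671, valid modulo lcm(272, 19) = 5168: x ≡ 1671 (mod 5168).
  Combine with x ≡ 5 (mod 11); new modulus lcm = 56848.
    Write x = 1671 + 5168·t and substitute into x ≡ 5 (mod 11): 5168·t ≡ 5 − 1671 = -1666 (mod 11).
    Reduce coefficients mod 11: 9·t ≡ 6 (mod 11).
    The inverse of 9 mod 11 is 5 (since 9·5 = 45 = 4·11 + 1), so t ≡ 5·6 = 30 ≡ 8 (mod 11).
    Then x = 1671 + 5168·8 = 43015, valid modulo lcm(5168, 11) = 56848: x ≡ 43015 (mod 56848).
  Combine with x ≡ 2 (mod 5); new modulus lcm = 284240.
    Write x = 43015 + 56848·t and substitute into x ≡ 2 (mod 5): 56848·t ≡ 2 − 43015 = -43013 (mod 5).
    Reduce coefficients mod 5: 3·t ≡ 2 (mod 5).
    The inverse of 3 mod 5 is 2 (since 3·2 = 6 = 1·5 + 1), so t ≡ 2·2 = 4 ≡ 4 (mod 5).
    Then x = 43015 + 56848·4 = 270407, valid modulo lcm(56848, 5) = 284240: x ≡ 270407 (mod 284240).
Verify against each original: 270407 mod 17 = 5, 270407 mod 16 = 7, 270407 mod 19 = 18, 270407 mod 11 = 5, 270407 mod 5 = 2.

x ≡ 270407 (mod 284240).


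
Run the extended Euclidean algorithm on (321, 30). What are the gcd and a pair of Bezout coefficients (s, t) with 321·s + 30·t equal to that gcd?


Euclidean algorithm on (321, 30) — divide until remainder is 0:
  321 = 10 · 30 + 21
  30 = 1 · 21 + 9
  21 = 2 · 9 + 3
  9 = 3 · 3 + 0
gcd(321, 30) = 3.
Track Bezout coefficients alongside the remainders: start with r₀ = 321 = a·1 + b·0 (s = 1, t = 0) and r₁ = 30 = a·0 + b·1 (s = 0, t = 1); each new remainder r_{k+1} = r_{k-1} − q_k·r_k inherits s_{k+1} = s_{k-1} − q_k·s_k, t_{k+1} = t_{k-1} − q_k·t_k, so r_k = a·s_k + b·t_k at every step:
  q = 10: r = 21, s = 1 − 10·0 = 1, t = 0 − 10·1 = -10  (check: 321·1 + 30·(-10) = 21)
  q = 1: r = 9, s = 0 − 1·1 = -1, t = 1 − 1·(-10) = 11  (check: 321·(-1) + 30·11 = 9)
  q = 2: r = 3, s = 1 − 2·(-1) = 3, t = -10 − 2·11 = -32  (check: 321·3 + 30·(-32) = 3)
The row with r = 3 (the gcd) gives the Bezout coefficients s = 3, t = -32.
Result: 321 · (3) + 30 · (-32) = 3.

gcd(321, 30) = 3; s = 3, t = -32 (check: 321·3 + 30·(-32) = 3).


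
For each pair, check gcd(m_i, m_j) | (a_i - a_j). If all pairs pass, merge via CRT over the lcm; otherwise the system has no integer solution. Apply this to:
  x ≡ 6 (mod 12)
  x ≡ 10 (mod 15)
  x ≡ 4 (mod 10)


Moduli 12, 15, 10 are not pairwise coprime, so CRT works modulo lcm(m_i) when all pairwise compatibility conditions hold.
Pairwise compatibility: gcd(m_i, m_j) must divide a_i - a_j for every pair.
Merge one congruence at a time:
  Start: x ≡ 6 (mod 12).
  Combine with x ≡ 10 (mod 15): gcd(12, 15) = 3, and 10 - 6 = 4 is NOT divisible by 3.
    ⇒ system is inconsistent (no integer solution).

No solution (the system is inconsistent).


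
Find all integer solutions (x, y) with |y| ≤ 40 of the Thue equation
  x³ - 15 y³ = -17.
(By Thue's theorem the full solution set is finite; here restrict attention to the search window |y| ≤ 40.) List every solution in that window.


The equation is x³ - 15y³ = -17. For fixed y, x³ = 15·y³ − 17, so a solution requires the RHS to be a perfect cube.
Strategy: iterate y from -40 to 40, compute RHS = 15·y³ − 17, and check whether it is a (positive or negative) perfect cube.
Check small values of y:
  y = 0: RHS = -17 is not a perfect cube.
  y = 1: RHS = -2 is not a perfect cube.
  y = -1: RHS = -32 is not a perfect cube.
  y = 2: RHS = 103 is not a perfect cube.
  y = -2: RHS = -137 is not a perfect cube.
  y = 3: RHS = 388 is not a perfect cube.
  y = -3: RHS = -422 is not a perfect cube.
Continuing the search up to |y| = 40 finds no solutions either.
No (x, y) in the scanned range satisfies the equation.

No integer solutions with |y| ≤ 40.


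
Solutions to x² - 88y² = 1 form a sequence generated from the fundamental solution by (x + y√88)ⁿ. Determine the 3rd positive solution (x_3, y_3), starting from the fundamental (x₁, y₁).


Step 1: Find the fundamental solution (x₁, y₁) of x² - 88y² = 1.
  Expand √88 as a continued fraction. a₀ = ⌊√88⌋ = 9; iterate m_{k+1} = d_k·a_k − m_k, d_{k+1} = (88 − m_{k+1}²)/d_k, a_{k+1} = ⌊(a₀ + m_{k+1})/d_{k+1}⌋ (starting m₀ = 0, d₀ = 1), with convergents p_k = a_k·p_{k-1} + p_{k-2}, q_k = a_k·q_{k-1} + q_{k-2} (p₋₁ = 1, q₋₁ = 0):
  k = 0: a₀ = 9; p₀/q₀ = 9/1; p₀² − 88·q₀² = 81 − 88 = -7.
  k = 1: m = 9, d = 7, a = ⌊(9 + 9)/7⌋ = 2; p/q = (2·9 + 1)/(2·1 + 0) = 19/2; p² − 88·q² = 361 − 352 = 9.
  k = 2: m = 5, d = 9, a = ⌊(9 + 5)/9⌋ = 1; p/q = (1·19 + 9)/(1·2 + 1) = 28/3; p² − 88·q² = 784 − 792 = -8.
  k = 3: m = 4, d = 8, a = ⌊(9 + 4)/8⌋ = 1; p/q = (1·28 + 19)/(1·3 + 2) = 47/5; p² − 88·q² = 2209 − 2200 = 9.
  k = 4: m = 4, d = 9, a = ⌊(9 + 4)/9⌋ = 1; p/q = (1·47 + 28)/(1·5 + 3) = 75/8; p² − 88·q² = 5625 − 5632 = -7.
  k = 5: m = 5, d = 7, a = ⌊(9 + 5)/7⌋ = 2; p/q = (2·75 + 47)/(2·8 + 5) = 197/21; p² − 88·q² = 38809 − 38808 = 1.
  The first convergent with p² − 88·q² = 1 gives the fundamental solution (x₁, y₁) = (197, 21).
Step 2: Apply the recurrence (x_{n+1}, y_{n+1}) = (x₁x_n + 88y₁y_n, x₁y_n + y₁x_n) repeatedly.
  From (x_1, y_1) = (197, 21): x_2 = 197·197 + 88·21·21 = 77617; y_2 = 197·21 + 21·197 = 8274.
  From (x_2, y_2) = (77617, 8274): x_3 = 197·77617 + 88·21·8274 = 30580901; y_3 = 197·8274 + 21·77617 = 3259935.
Step 3: Verify x_3² - 88·y_3² = 935191505971801 - 935191505971800 = 1 (should be 1). ✓

(x_1, y_1) = (197, 21); (x_3, y_3) = (30580901, 3259935).


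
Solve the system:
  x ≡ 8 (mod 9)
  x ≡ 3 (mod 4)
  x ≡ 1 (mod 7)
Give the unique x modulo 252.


Moduli 9, 4, 7 are pairwise coprime; by CRT there is a unique solution modulo M = 9 · 4 · 7 = 252.
Solve pairwise, accumulating the modulus:
  Start with x ≡ 8 (mod 9).
  Combine with x ≡ 3 (mod 4): since gcd(9, 4) = 1, we get a unique residue mod 36.
    Write x = 8 + 9·t and substitute into x ≡ 3 (mod 4): 9·t ≡ 3 − 8 = -5 (mod 4).
    Reduce coefficients mod 4: 1·t ≡ 3 (mod 4).
    So t ≡ 3 (mod 4).
    Then x = 8 + 9·3 = 35, valid modulo lcm(9, 4) = 36: x ≡ 35 (mod 36).
  Combine with x ≡ 1 (mod 7): since gcd(36, 7) = 1, we get a unique residue mod 252.
    Write x = 35 + 36·t and substitute into x ≡ 1 (mod 7): 36·t ≡ 1 − 35 = -34 (mod 7).
    Reduce coefficients mod 7: 1·t ≡ 1 (mod 7).
    So t ≡ 1 (mod 7).
    Then x = 35 + 36·1 = 71, valid modulo lcm(36, 7) = 252: x ≡ 71 (mod 252).
Verify: 71 mod 9 = 8 ✓, 71 mod 4 = 3 ✓, 71 mod 7 = 1 ✓.

x ≡ 71 (mod 252).


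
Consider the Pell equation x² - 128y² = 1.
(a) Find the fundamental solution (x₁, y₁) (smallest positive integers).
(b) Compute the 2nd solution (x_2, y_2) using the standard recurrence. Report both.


Step 1: Find the fundamental solution (x₁, y₁) of x² - 128y² = 1.
  Expand √128 as a continued fraction. a₀ = ⌊√128⌋ = 11; iterate m_{k+1} = d_k·a_k − m_k, d_{k+1} = (128 − m_{k+1}²)/d_k, a_{k+1} = ⌊(a₀ + m_{k+1})/d_{k+1}⌋ (starting m₀ = 0, d₀ = 1), with convergents p_k = a_k·p_{k-1} + p_{k-2}, q_k = a_k·q_{k-1} + q_{k-2} (p₋₁ = 1, q₋₁ = 0):
  k = 0: a₀ = 11; p₀/q₀ = 11/1; p₀² − 128·q₀² = 121 − 128 = -7.
  k = 1: m = 11, d = 7, a = ⌊(11 + 11)/7⌋ = 3; p/q = (3·11 + 1)/(3·1 + 0) = 34/3; p² − 128·q² = 1156 − 1152 = 4.
  k = 2: m = 10, d = 4, a = ⌊(11 + 10)/4⌋ = 5; p/q = (5·34 + 11)/(5·3 + 1) = 181/16; p² − 128·q² = 32761 − 32768 = -7.
  k = 3: m = 10, d = 7, a = ⌊(11 + 10)/7⌋ = 3; p/q = (3·181 + 34)/(3·16 + 3) = 577/51; p² − 128·q² = 332929 − 332928 = 1.
  The first convergent with p² − 128·q² = 1 gives the fundamental solution (x₁, y₁) = (577, 51).
Step 2: Apply the recurrence (x_{n+1}, y_{n+1}) = (x₁x_n + 128y₁y_n, x₁y_n + y₁x_n) repeatedly.
  From (x_1, y_1) = (577, 51): x_2 = 577·577 + 128·51·51 = 665857; y_2 = 577·51 + 51·577 = 58854.
Step 3: Verify x_2² - 128·y_2² = 443365544449 - 443365544448 = 1 (should be 1). ✓

(x_1, y_1) = (577, 51); (x_2, y_2) = (665857, 58854).


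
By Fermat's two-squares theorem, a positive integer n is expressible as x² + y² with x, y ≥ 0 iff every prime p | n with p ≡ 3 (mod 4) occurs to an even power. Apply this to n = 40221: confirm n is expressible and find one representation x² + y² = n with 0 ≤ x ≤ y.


Step 1: Factor n = 40221 = 3^2 · 41 · 109.
Step 2: Check the mod-4 condition on each prime factor: 3 ≡ 3 (mod 4), exponent 2 (must be even); 41 ≡ 1 (mod 4), exponent 1; 109 ≡ 1 (mod 4), exponent 1.
All primes ≡ 3 (mod 4) appear to even exponent (or don't appear), so by the two-squares theorem n IS expressible as a sum of two squares.
Step 3: Build a representation. Group n = k² · m with k = 3 and m = 41 · 109 = 4469 (a product of primes ≡ 1 (mod 4)); a representation of m scales to one of n via (k·x)² + (k·y)² = k²(x² + y²). Each prime p ≡ 1 (mod 4) is itself a sum of two squares; find a² by testing p − a² for a perfect square:
  41: 41 − 1² = 40, 41 − 2² = 37, 41 − 3² = 32, 41 − 4² = 25 = 5² ⇒ 41 = 4² + 5².
  109: 109 − 1² = 108, 109 − 2² = 105, 109 − 3² = 100 = 10² ⇒ 109 = 3² + 10².
  Combine using the Brahmagupta–Fibonacci identity (a² + b²)(c² + d²) = (ac − bd)² + (ad + bc)² = (ac + bd)² + (ad − bc)²:
  41 · 109 = 4469: from (4² + 5²)(3² + 10²), take (4·3 − 5·10, 4·10 + 5·3) = (12 − 50, 40 + 15) = (-38, 55); dropping signs (only squares matter) gives (38, 55); check 38² + 55² = 1444 + 3025 = 4469 ✓.
  Scale by k = 3: (3·38, 3·55) = (114, 165).
Step 4: Order so x ≤ y and verify: 114² + 165² = 12996 + 27225 = 40221 = n. ✓

n = 40221 = 114² + 165² (one valid representation with x ≤ y).


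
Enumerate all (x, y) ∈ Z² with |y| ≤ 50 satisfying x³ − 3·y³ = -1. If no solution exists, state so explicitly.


The equation is x³ - 3y³ = -1. For fixed y, x³ = 3·y³ − 1, so a solution requires the RHS to be a perfect cube.
Strategy: iterate y from -50 to 50, compute RHS = 3·y³ − 1, and check whether it is a (positive or negative) perfect cube.
Check small values of y:
  y = 0: RHS = -1 = (-1)³ ⇒ x = -1 works.
  y = 1: RHS = 2 is not a perfect cube.
  y = -1: RHS = -4 is not a perfect cube.
  y = 2: RHS = 23 is not a perfect cube.
  y = -2: RHS = -25 is not a perfect cube.
  y = 3: RHS = 80 is not a perfect cube.
  y = -3: RHS = -82 is not a perfect cube.
Continuing the search up to |y| = 50 finds no further solutions beyond those listed.
Collected solutions: (-1, 0).

Solutions (with |y| ≤ 50): (-1, 0).


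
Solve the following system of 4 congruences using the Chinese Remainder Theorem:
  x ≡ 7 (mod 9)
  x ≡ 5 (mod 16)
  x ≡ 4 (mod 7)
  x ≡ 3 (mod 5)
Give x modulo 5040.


Product of moduli M = 9 · 16 · 7 · 5 = 5040.
Merge one congruence at a time:
  Start: x ≡ 7 (mod 9).
  Combine with x ≡ 5 (mod 16); new modulus lcm = 144.
    Write x = 7 + 9·t and substitute into x ≡ 5 (mod 16): 9·t ≡ 5 − 7 = -2 (mod 16).
    Reduce coefficients mod 16: 9·t ≡ 14 (mod 16).
    The inverse of 9 mod 16 is 9 (since 9·9 = 81 = 5·16 + 1), so t ≡ 9·14 = 126 ≡ 14 (mod 16).
    Then x = 7 + 9·14 = 133, valid modulo lcm(9, 16) = 144: x ≡ 133 (mod 144).
  Combine with x ≡ 4 (mod 7); new modulus lcm = 1008.
    Write x = 133 + 144·t and substitute into x ≡ 4 (mod 7): 144·t ≡ 4 − 133 = -129 (mod 7).
    Reduce coefficients mod 7: 4·t ≡ 4 (mod 7).
    The inverse of 4 mod 7 is 2 (since 4·2 = 8 = 1·7 + 1), so t ≡ 2·4 = 8 ≡ 1 (mod 7).
    Then x = 133 + 144·1 = 277, valid modulo lcm(144, 7) = 1008: x ≡ 277 (mod 1008).
  Combine with x ≡ 3 (mod 5); new modulus lcm = 5040.
    Write x = 277 + 1008·t and substitute into x ≡ 3 (mod 5): 1008·t ≡ 3 − 277 = -274 (mod 5).
    Reduce coefficients mod 5: 3·t ≡ 1 (mod 5).
    The inverse of 3 mod 5 is 2 (since 3·2 = 6 = 1·5 + 1), so t ≡ 2·1 = 2 ≡ 2 (mod 5).
    Then x = 277 + 1008·2 = 2293, valid modulo lcm(1008, 5) = 5040: x ≡ 2293 (mod 5040).
Verify against each original: 2293 mod 9 = 7, 2293 mod 16 = 5, 2293 mod 7 = 4, 2293 mod 5 = 3.

x ≡ 2293 (mod 5040).
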